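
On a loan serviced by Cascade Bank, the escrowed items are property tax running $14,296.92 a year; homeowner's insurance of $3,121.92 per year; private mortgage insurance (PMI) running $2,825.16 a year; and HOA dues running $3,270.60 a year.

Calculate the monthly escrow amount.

$1,959.55

Property tax = $14,296.92 per year
Homeowner's insurance = $3,121.92 per year
Private mortgage insurance (PMI) = $2,825.16 per year
HOA dues = $3,270.60 per year
Yearly total = $23,514.60
Base monthly escrow = $23,514.60 ÷ 12 = $1,959.55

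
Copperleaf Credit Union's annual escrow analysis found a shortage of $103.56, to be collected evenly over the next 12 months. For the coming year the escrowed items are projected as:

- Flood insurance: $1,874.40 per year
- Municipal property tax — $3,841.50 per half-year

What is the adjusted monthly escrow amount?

Flood insurance = $1,874.40 annually
Municipal property tax = $3,841.50 × 2 = $7,683.00 annually
Yearly total = $1,874.40 + $7,683.00 = $9,557.40
Monthly = $9,557.40 ÷ 12 = $796.45
Shortage per month = $103.56 / 12 = $8.63
New monthly escrow = $796.45 + $8.63 = $805.08

$805.08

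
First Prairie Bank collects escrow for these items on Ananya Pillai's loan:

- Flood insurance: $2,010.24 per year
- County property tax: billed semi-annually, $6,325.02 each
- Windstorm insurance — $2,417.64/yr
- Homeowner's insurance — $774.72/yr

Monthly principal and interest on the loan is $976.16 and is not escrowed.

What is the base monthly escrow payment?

$1,487.72

Flood insurance = $2,010.24 per year
County property tax = $6,325.02 × 2 = $12,650.04 per year
Windstorm insurance = $2,417.64 per year
Homeowner's insurance = $774.72 per year
Total per year = $17,852.64
Per month = $17,852.64 / 12 = $1,487.72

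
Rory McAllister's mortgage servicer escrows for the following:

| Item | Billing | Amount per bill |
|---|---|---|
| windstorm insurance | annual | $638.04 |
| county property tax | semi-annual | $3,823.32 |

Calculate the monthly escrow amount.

Windstorm insurance: $638.04 annually
County property tax: $3,823.32 × 2 = $7,646.64 annually
Combined annual = $638.04 + $7,646.64 = $8,284.68
Monthly escrow = $8,284.68 ÷ 12 = $690.39

$690.39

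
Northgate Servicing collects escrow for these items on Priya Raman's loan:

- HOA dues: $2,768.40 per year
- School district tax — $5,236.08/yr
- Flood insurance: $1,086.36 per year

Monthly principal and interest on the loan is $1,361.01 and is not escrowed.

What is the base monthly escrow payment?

HOA dues — $2,768.40 per year
School district tax — $5,236.08 per year
Flood insurance — $1,086.36 per year
Total annual escrow = $2,768.40 + $5,236.08 + $1,086.36 = $9,090.84
Monthly = $9,090.84 ÷ 12 = $757.57

$757.57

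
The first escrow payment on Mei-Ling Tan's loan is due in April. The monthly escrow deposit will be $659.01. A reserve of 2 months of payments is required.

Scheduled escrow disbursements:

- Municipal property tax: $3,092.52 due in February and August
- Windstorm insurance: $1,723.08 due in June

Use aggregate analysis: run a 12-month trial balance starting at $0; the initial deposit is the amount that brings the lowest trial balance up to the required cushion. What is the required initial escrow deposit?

Cushion = 2 × $659.01 = $1,318.02
Trial balance (start $0, +$659.01 each month, − disbursements):
  Apr: +$659.01 → $659.01
  May: +$659.01 → $1,318.02
  Jun: +$659.01 − $1,723.08 → $253.95
  Jul: +$659.01 → $912.96
  Aug: +$659.01 − $3,092.52 → -$1,520.55
  Sep: +$659.01 → -$861.54
  Oct: +$659.01 → -$202.53
  Nov: +$659.01 → $456.48
  Dec: +$659.01 → $1,115.49
  Jan: +$659.01 → $1,774.50
  Feb: +$659.01 − $3,092.52 → -$659.01
  Mar: +$659.01 → $0.00
Lowest trial balance = -$1,520.55 (Aug)
Initial deposit = cushion − low point = $1,318.02 − (-$1,520.55) = $2,838.57

$2,838.57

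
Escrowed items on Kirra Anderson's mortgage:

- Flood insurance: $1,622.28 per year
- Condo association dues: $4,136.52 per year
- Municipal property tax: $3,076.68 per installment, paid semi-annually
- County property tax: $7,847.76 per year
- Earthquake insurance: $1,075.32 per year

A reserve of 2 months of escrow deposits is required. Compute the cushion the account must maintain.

$3,472.54

Flood insurance — $1,622.28 per year
Condo association dues — $4,136.52 per year
Municipal property tax — $3,076.68 × 2 = $6,153.36 per year
County property tax — $7,847.76 per year
Earthquake insurance — $1,075.32 per year
Yearly total = $1,622.28 + $4,136.52 + $6,153.36 + $7,847.76 + $1,075.32 = $20,835.24
Monthly = $20,835.24 / 12 = $1,736.27
Cushion = 2 × $1,736.27 = $3,472.54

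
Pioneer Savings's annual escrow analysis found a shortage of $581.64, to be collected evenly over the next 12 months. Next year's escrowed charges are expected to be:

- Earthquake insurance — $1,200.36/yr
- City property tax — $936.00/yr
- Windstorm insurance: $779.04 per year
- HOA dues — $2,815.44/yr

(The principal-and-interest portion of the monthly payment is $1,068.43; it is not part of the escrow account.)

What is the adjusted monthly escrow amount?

$526.04

Earthquake insurance = $1,200.36/yr
City property tax = $936.00/yr
Windstorm insurance = $779.04/yr
HOA dues = $2,815.44/yr
Total per year = $1,200.36 + $936.00 + $779.04 + $2,815.44 = $5,730.84
Per month = $5,730.84 / 12 = $477.57
Monthly shortage recovery: $581.64 / 12 = $48.47
Adjusted monthly = $477.57 + $48.47 = $526.04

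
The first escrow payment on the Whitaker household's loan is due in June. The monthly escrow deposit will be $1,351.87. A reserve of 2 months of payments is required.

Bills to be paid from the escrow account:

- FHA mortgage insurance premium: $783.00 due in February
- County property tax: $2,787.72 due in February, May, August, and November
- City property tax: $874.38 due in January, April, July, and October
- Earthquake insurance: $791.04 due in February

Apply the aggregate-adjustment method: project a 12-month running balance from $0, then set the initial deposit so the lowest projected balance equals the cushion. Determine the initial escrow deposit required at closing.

Cushion = 2 × $1,351.87 = $2,703.74
Trial balance (start $0, +$1,351.87 each month, − disbursements):
  Jun: +$1,351.87 → $1,351.87
  Jul: +$1,351.87 − $874.38 → $1,829.36
  Aug: +$1,351.87 − $2,787.72 → $393.51
  Sep: +$1,351.87 → $1,745.38
  Oct: +$1,351.87 − $874.38 → $2,222.87
  Nov: +$1,351.87 − $2,787.72 → $787.02
  Dec: +$1,351.87 → $2,138.89
  Jan: +$1,351.87 − $874.38 → $2,616.38
  Feb: +$1,351.87 − $4,361.76 → -$393.51
  Mar: +$1,351.87 → $958.36
  Apr: +$1,351.87 − $874.38 → $1,435.85
  May: +$1,351.87 − $2,787.72 → $0.00
Lowest trial balance = -$393.51 (Feb)
Initial deposit = cushion − low point = $2,703.74 − (-$393.51) = $3,097.25

$3,097.25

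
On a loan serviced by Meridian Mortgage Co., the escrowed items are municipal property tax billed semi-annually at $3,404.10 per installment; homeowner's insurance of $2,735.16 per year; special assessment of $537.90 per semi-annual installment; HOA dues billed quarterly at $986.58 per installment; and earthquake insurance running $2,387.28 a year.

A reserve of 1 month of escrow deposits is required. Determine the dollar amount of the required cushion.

Municipal property tax — $3,404.10 × 2 = $6,808.20 per year
Homeowner's insurance — $2,735.16 per year
Special assessment — $537.90 × 2 = $1,075.80 per year
HOA dues — $986.58 × 4 = $3,946.32 per year
Earthquake insurance — $2,387.28 per year
Total annual escrow = $16,952.76
Base monthly escrow = $16,952.76 / 12 = $1,412.73
Cushion = 1 × $1,412.73 = $1,412.73

$1,412.73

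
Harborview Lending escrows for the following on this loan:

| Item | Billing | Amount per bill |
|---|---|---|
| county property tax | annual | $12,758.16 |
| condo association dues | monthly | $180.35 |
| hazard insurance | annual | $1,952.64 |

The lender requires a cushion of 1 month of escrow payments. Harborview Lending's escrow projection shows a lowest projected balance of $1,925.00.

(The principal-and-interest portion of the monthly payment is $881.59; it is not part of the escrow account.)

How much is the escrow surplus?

County property tax: $12,758.16 per year
Condo association dues: $180.35 × 12 = $2,164.20 per year
Hazard insurance: $1,952.64 per year
Combined annual = $12,758.16 + $2,164.20 + $1,952.64 = $16,875.00
Per month = $16,875.00 / 12 = $1,406.25
Required reserve = 1 × $1,406.25 = $1,406.25
Surplus = $1,925.00 − $1,406.25 = $518.75

$518.75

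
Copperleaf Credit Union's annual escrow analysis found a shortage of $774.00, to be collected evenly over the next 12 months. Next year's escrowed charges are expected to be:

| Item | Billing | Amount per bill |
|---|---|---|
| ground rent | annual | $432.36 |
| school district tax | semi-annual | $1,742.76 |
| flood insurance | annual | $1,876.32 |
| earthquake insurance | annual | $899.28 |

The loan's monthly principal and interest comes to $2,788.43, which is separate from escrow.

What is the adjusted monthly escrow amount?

Ground rent — $432.36/yr
School district tax — $1,742.76 × 2 = $3,485.52/yr
Flood insurance — $1,876.32/yr
Earthquake insurance — $899.28/yr
Total per year = $6,693.48
Per month = $6,693.48 / 12 = $557.79
Shortage spread = $774.00 / 12 = $64.50/mo
New monthly escrow = $557.79 + $64.50 = $622.29

$622.29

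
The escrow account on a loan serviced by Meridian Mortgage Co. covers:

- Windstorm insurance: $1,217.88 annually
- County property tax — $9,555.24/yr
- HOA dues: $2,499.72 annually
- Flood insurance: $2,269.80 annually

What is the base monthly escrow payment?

$1,295.22

Windstorm insurance — $1,217.88
County property tax — $9,555.24
HOA dues — $2,499.72
Flood insurance — $2,269.80
Total annual escrow = $15,542.64
Monthly = $15,542.64 ÷ 12 = $1,295.22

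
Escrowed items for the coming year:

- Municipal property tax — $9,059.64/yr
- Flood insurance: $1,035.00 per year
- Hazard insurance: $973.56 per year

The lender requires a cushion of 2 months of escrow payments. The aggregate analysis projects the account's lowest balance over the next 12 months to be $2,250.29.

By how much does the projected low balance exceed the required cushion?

$405.59

Municipal property tax = $9,059.64
Flood insurance = $1,035.00
Hazard insurance = $973.56
Yearly total = $9,059.64 + $1,035.00 + $973.56 = $11,068.20
Monthly escrow = $11,068.20 ÷ 12 = $922.35
Cushion = 2 × $922.35 = $1,844.70
Excess over cushion: $2,250.29 − $1,844.70 = $405.59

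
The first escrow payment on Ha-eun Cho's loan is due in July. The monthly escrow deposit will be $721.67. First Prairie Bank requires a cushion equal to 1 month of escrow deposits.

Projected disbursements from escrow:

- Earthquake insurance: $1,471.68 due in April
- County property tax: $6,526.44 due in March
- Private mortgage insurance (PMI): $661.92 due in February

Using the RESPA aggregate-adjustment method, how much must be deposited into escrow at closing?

$2,165.01

Cushion = 1 × $721.67 = $721.67
Trial balance (start $0, +$721.67 each month, − disbursements):
  Jul: +$721.67 → $721.67
  Aug: +$721.67 → $1,443.34
  Sep: +$721.67 → $2,165.01
  Oct: +$721.67 → $2,886.68
  Nov: +$721.67 → $3,608.35
  Dec: +$721.67 → $4,330.02
  Jan: +$721.67 → $5,051.69
  Feb: +$721.67 − $661.92 → $5,111.44
  Mar: +$721.67 − $6,526.44 → -$693.33
  Apr: +$721.67 − $1,471.68 → -$1,443.34
  May: +$721.67 → -$721.67
  Jun: +$721.67 → $0.00
Lowest trial balance = -$1,443.34 (Apr)
Initial deposit = cushion − low point = $721.67 − (-$1,443.34) = $2,165.01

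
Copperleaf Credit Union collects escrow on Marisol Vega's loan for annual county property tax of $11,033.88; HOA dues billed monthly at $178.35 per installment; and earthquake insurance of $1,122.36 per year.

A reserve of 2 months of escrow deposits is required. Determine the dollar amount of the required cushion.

County property tax — $11,033.88 per year
HOA dues — $178.35 × 12 = $2,140.20 per year
Earthquake insurance — $1,122.36 per year
Annual escrow total = $11,033.88 + $2,140.20 + $1,122.36 = $14,296.44
Per month = $14,296.44 ÷ 12 = $1,191.37
Cushion = 2 × $1,191.37 = $2,382.74

$2,382.74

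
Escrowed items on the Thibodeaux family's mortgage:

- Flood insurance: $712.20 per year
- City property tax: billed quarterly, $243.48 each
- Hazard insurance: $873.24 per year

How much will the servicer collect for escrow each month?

Flood insurance = $712.20 annually
City property tax = $243.48 × 4 = $973.92 annually
Hazard insurance = $873.24 annually
Total per year = $712.20 + $973.92 + $873.24 = $2,559.36
Base monthly escrow = $2,559.36 ÷ 12 = $213.28

$213.28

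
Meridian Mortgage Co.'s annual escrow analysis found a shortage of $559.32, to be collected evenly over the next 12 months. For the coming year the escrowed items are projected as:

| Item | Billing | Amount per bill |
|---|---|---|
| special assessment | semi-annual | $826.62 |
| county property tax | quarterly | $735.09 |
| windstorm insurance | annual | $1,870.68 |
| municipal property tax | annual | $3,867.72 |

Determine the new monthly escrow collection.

Special assessment: $826.62 × 2 = $1,653.24/yr
County property tax: $735.09 × 4 = $2,940.36/yr
Windstorm insurance: $1,870.68/yr
Municipal property tax: $3,867.72/yr
Total annual escrow = $10,332.00
Monthly = $10,332.00 / 12 = $861.00
Shortage spread = $559.32 / 12 = $46.61/mo
New monthly escrow = $861.00 + $46.61 = $907.61

$907.61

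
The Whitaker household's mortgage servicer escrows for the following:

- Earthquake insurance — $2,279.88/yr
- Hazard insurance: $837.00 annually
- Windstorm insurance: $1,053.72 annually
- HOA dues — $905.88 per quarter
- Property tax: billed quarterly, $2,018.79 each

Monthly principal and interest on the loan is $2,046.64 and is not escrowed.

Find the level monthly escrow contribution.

$1,322.44

Earthquake insurance — $2,279.88 per year
Hazard insurance — $837.00 per year
Windstorm insurance — $1,053.72 per year
HOA dues — $905.88 × 4 = $3,623.52 per year
Property tax — $2,018.79 × 4 = $8,075.16 per year
Total per year = $2,279.88 + $837.00 + $1,053.72 + $3,623.52 + $8,075.16 = $15,869.28
Monthly escrow = $15,869.28 ÷ 12 = $1,322.44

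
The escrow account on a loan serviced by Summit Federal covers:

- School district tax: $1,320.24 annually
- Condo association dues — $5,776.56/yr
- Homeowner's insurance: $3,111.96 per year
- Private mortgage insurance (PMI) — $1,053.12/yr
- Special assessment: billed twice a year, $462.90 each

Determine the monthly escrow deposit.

$1,015.64

School district tax — $1,320.24/yr
Condo association dues — $5,776.56/yr
Homeowner's insurance — $3,111.96/yr
Private mortgage insurance (PMI) — $1,053.12/yr
Special assessment — $462.90 × 2 = $925.80/yr
Total annual escrow = $1,320.24 + $5,776.56 + $3,111.96 + $1,053.12 + $925.80 = $12,187.68
Monthly = $12,187.68 / 12 = $1,015.64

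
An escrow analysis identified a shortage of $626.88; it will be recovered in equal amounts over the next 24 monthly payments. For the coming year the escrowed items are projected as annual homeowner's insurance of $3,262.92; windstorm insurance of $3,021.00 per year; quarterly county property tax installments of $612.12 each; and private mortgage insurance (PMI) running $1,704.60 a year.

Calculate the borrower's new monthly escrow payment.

$895.87

Homeowner's insurance — $3,262.92/yr
Windstorm insurance — $3,021.00/yr
County property tax — $612.12 × 4 = $2,448.48/yr
Private mortgage insurance (PMI) — $1,704.60/yr
Total per year = $3,262.92 + $3,021.00 + $2,448.48 + $1,704.60 = $10,437.00
Base monthly escrow = $10,437.00 ÷ 12 = $869.75
Monthly shortage recovery: $626.88 / 24 = $26.12
New monthly escrow = $869.75 + $26.12 = $895.87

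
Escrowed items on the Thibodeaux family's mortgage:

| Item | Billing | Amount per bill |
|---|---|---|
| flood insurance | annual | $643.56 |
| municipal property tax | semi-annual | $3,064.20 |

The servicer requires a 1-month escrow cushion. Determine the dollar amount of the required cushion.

$564.33

Flood insurance: $643.56/yr
Municipal property tax: $3,064.20 × 2 = $6,128.40/yr
Total per year = $643.56 + $6,128.40 = $6,771.96
Base monthly escrow = $6,771.96 ÷ 12 = $564.33
Required cushion = 1 × $564.33 = $564.33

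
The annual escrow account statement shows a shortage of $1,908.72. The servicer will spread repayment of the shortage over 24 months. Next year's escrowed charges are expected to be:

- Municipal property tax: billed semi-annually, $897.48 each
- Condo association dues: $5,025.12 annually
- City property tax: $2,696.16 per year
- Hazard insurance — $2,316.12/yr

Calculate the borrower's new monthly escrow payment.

Municipal property tax — $897.48 × 2 = $1,794.96 annually
Condo association dues — $5,025.12 annually
City property tax — $2,696.16 annually
Hazard insurance — $2,316.12 annually
Annual escrow total = $1,794.96 + $5,025.12 + $2,696.16 + $2,316.12 = $11,832.36
Monthly = $11,832.36 / 12 = $986.03
Monthly shortage recovery: $1,908.72 / 24 = $79.53
Adjusted monthly = $986.03 + $79.53 = $1,065.56

$1,065.56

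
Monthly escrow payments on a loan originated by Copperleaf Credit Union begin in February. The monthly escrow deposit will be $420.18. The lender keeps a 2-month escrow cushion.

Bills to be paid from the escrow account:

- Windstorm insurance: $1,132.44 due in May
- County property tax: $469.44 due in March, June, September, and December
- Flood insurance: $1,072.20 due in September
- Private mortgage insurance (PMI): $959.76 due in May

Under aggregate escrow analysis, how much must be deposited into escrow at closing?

$2,051.64

Cushion = 2 × $420.18 = $840.36
Trial balance (start $0, +$420.18 each month, − disbursements):
  Feb: +$420.18 → $420.18
  Mar: +$420.18 − $469.44 → $370.92
  Apr: +$420.18 → $791.10
  May: +$420.18 − $2,092.20 → -$880.92
  Jun: +$420.18 − $469.44 → -$930.18
  Jul: +$420.18 → -$510.00
  Aug: +$420.18 → -$89.82
  Sep: +$420.18 − $1,541.64 → -$1,211.28
  Oct: +$420.18 → -$791.10
  Nov: +$420.18 → -$370.92
  Dec: +$420.18 − $469.44 → -$420.18
  Jan: +$420.18 → $0.00
Lowest trial balance = -$1,211.28 (Sep)
Initial deposit = cushion − low point = $840.36 − (-$1,211.28) = $2,051.64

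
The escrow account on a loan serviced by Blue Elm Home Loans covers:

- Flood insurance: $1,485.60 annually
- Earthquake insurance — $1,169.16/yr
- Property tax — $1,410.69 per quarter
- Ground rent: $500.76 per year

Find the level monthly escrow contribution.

Flood insurance: $1,485.60
Earthquake insurance: $1,169.16
Property tax: $1,410.69 × 4 = $5,642.76
Ground rent: $500.76
Total per year = $1,485.60 + $1,169.16 + $5,642.76 + $500.76 = $8,798.28
Base monthly escrow = $8,798.28 / 12 = $733.19

$733.19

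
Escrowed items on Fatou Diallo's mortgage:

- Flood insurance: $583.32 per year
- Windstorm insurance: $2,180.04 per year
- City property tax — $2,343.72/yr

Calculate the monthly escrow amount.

$425.59

Flood insurance = $583.32/yr
Windstorm insurance = $2,180.04/yr
City property tax = $2,343.72/yr
Total annual escrow = $5,107.08
Monthly = $5,107.08 / 12 = $425.59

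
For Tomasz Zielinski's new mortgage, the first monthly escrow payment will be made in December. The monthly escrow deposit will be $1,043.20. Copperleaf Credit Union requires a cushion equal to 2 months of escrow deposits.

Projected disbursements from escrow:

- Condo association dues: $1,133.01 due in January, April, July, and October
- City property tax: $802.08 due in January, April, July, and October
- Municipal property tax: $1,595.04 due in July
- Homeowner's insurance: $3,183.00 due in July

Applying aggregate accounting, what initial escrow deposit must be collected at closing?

$4,324.11

Cushion = 2 × $1,043.20 = $2,086.40
Trial balance (start $0, +$1,043.20 each month, − disbursements):
  Dec: +$1,043.20 → $1,043.20
  Jan: +$1,043.20 − $1,935.09 → $151.31
  Feb: +$1,043.20 → $1,194.51
  Mar: +$1,043.20 → $2,237.71
  Apr: +$1,043.20 − $1,935.09 → $1,345.82
  May: +$1,043.20 → $2,389.02
  Jun: +$1,043.20 → $3,432.22
  Jul: +$1,043.20 − $6,713.13 → -$2,237.71
  Aug: +$1,043.20 → -$1,194.51
  Sep: +$1,043.20 → -$151.31
  Oct: +$1,043.20 − $1,935.09 → -$1,043.20
  Nov: +$1,043.20 → $0.00
Lowest trial balance = -$2,237.71 (Jul)
Initial deposit = cushion − low point = $2,086.40 − (-$2,237.71) = $4,324.11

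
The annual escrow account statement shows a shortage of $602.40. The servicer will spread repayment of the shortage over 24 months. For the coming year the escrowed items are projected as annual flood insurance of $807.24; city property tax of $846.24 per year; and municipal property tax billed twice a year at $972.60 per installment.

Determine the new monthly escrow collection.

$324.99

Flood insurance — $807.24
City property tax — $846.24
Municipal property tax — $972.60 × 2 = $1,945.20
Combined annual = $807.24 + $846.24 + $1,945.20 = $3,598.68
Base monthly escrow = $3,598.68 / 12 = $299.89
Shortage spread = $602.40 ÷ 24 = $25.10/mo
New monthly escrow = $299.89 + $25.10 = $324.99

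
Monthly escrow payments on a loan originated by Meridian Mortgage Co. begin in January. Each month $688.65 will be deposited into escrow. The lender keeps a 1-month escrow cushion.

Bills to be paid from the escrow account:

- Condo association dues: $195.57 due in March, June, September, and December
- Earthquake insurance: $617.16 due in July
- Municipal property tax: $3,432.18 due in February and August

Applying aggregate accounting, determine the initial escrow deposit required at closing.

$3,052.11

Cushion = 1 × $688.65 = $688.65
Trial balance (start $0, +$688.65 each month, − disbursements):
  Jan: +$688.65 → $688.65
  Feb: +$688.65 − $3,432.18 → -$2,054.88
  Mar: +$688.65 − $195.57 → -$1,561.80
  Apr: +$688.65 → -$873.15
  May: +$688.65 → -$184.50
  Jun: +$688.65 − $195.57 → $308.58
  Jul: +$688.65 − $617.16 → $380.07
  Aug: +$688.65 − $3,432.18 → -$2,363.46
  Sep: +$688.65 − $195.57 → -$1,870.38
  Oct: +$688.65 → -$1,181.73
  Nov: +$688.65 → -$493.08
  Dec: +$688.65 − $195.57 → $0.00
Lowest trial balance = -$2,363.46 (Aug)
Initial deposit = cushion − low point = $688.65 − (-$2,363.46) = $3,052.11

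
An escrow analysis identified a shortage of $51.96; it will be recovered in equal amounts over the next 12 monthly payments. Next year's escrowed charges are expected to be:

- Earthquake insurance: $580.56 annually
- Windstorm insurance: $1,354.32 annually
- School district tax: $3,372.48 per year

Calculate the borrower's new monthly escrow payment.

Earthquake insurance — $580.56/yr
Windstorm insurance — $1,354.32/yr
School district tax — $3,372.48/yr
Yearly total = $580.56 + $1,354.32 + $3,372.48 = $5,307.36
Monthly escrow = $5,307.36 ÷ 12 = $442.28
Monthly shortage recovery: $51.96 ÷ 12 = $4.33
New monthly escrow = $442.28 + $4.33 = $446.61

$446.61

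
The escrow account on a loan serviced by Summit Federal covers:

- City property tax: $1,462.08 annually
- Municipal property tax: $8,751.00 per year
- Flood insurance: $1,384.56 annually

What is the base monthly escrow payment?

$966.47

City property tax = $1,462.08/yr
Municipal property tax = $8,751.00/yr
Flood insurance = $1,384.56/yr
Combined annual = $1,462.08 + $8,751.00 + $1,384.56 = $11,597.64
Monthly = $11,597.64 / 12 = $966.47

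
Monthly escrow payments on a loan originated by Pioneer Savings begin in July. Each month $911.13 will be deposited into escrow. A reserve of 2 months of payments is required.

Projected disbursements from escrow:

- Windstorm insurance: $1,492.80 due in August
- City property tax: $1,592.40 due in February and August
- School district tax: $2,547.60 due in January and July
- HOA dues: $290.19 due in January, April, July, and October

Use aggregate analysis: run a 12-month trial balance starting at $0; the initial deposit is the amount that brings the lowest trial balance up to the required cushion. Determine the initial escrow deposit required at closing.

Cushion = 2 × $911.13 = $1,822.26
Trial balance (start $0, +$911.13 each month, − disbursements):
  Jul: +$911.13 − $2,837.79 → -$1,926.66
  Aug: +$911.13 − $3,085.20 → -$4,100.73
  Sep: +$911.13 → -$3,189.60
  Oct: +$911.13 − $290.19 → -$2,568.66
  Nov: +$911.13 → -$1,657.53
  Dec: +$911.13 → -$746.40
  Jan: +$911.13 − $2,837.79 → -$2,673.06
  Feb: +$911.13 − $1,592.40 → -$3,354.33
  Mar: +$911.13 → -$2,443.20
  Apr: +$911.13 − $290.19 → -$1,822.26
  May: +$911.13 → -$911.13
  Jun: +$911.13 → $0.00
Lowest trial balance = -$4,100.73 (Aug)
Initial deposit = cushion − low point = $1,822.26 − (-$4,100.73) = $5,922.99

$5,922.99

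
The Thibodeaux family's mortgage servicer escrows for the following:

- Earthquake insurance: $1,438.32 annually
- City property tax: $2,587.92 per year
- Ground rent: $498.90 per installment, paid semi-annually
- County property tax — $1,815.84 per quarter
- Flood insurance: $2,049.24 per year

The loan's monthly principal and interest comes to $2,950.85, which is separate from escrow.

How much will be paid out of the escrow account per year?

$14,336.64

Earthquake insurance: $1,438.32
City property tax: $2,587.92
Ground rent: $498.90 × 2 = $997.80
County property tax: $1,815.84 × 4 = $7,263.36
Flood insurance: $2,049.24
Combined annual = $1,438.32 + $2,587.92 + $997.80 + $7,263.36 + $2,049.24 = $14,336.64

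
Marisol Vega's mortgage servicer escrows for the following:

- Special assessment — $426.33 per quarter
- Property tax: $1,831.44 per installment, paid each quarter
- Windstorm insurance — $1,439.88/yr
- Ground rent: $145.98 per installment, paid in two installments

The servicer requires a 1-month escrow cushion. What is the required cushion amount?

Special assessment = $426.33 × 4 = $1,705.32 per year
Property tax = $1,831.44 × 4 = $7,325.76 per year
Windstorm insurance = $1,439.88 per year
Ground rent = $145.98 × 2 = $291.96 per year
Total per year = $1,705.32 + $7,325.76 + $1,439.88 + $291.96 = $10,762.92
Monthly = $10,762.92 / 12 = $896.91
Required cushion = 1 × $896.91 = $896.91

$896.91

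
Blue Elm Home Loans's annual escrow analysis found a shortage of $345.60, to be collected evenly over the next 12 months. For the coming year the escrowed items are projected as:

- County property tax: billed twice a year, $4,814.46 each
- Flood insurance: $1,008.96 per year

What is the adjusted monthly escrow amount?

$915.29

County property tax — $4,814.46 × 2 = $9,628.92
Flood insurance — $1,008.96
Total annual escrow = $10,637.88
Monthly escrow = $10,637.88 ÷ 12 = $886.49
Monthly shortage recovery: $345.60 / 12 = $28.80
New monthly escrow = $886.49 + $28.80 = $915.29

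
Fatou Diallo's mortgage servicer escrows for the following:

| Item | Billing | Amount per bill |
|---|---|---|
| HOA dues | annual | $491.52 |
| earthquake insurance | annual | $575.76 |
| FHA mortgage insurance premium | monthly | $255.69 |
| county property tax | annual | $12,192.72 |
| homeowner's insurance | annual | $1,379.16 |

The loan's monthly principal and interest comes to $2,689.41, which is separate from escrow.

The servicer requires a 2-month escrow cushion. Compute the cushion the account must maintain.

$2,951.24

HOA dues — $491.52/yr
Earthquake insurance — $575.76/yr
FHA mortgage insurance premium — $255.69 × 12 = $3,068.28/yr
County property tax — $12,192.72/yr
Homeowner's insurance — $1,379.16/yr
Yearly total = $491.52 + $575.76 + $3,068.28 + $12,192.72 + $1,379.16 = $17,707.44
Monthly escrow = $17,707.44 / 12 = $1,475.62
Cushion = 2 × $1,475.62 = $2,951.24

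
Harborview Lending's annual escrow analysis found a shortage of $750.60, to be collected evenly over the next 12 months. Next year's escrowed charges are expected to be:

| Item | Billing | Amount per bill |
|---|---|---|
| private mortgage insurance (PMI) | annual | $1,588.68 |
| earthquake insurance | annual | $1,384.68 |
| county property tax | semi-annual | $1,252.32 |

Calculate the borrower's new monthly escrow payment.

$519.05

Private mortgage insurance (PMI) — $1,588.68 annually
Earthquake insurance — $1,384.68 annually
County property tax — $1,252.32 × 2 = $2,504.64 annually
Combined annual = $5,478.00
Monthly escrow = $5,478.00 / 12 = $456.50
Shortage per month = $750.60 / 12 = $62.55
New monthly escrow = $456.50 + $62.55 = $519.05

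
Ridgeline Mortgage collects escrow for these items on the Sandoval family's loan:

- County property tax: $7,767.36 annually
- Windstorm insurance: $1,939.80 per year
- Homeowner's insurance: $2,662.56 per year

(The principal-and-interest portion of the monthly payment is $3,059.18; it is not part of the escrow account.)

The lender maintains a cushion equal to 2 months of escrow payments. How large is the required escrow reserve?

$2,061.62

County property tax: $7,767.36/yr
Windstorm insurance: $1,939.80/yr
Homeowner's insurance: $2,662.56/yr
Total annual escrow = $7,767.36 + $1,939.80 + $2,662.56 = $12,369.72
Per month = $12,369.72 ÷ 12 = $1,030.81
Cushion = 2 × $1,030.81 = $2,061.62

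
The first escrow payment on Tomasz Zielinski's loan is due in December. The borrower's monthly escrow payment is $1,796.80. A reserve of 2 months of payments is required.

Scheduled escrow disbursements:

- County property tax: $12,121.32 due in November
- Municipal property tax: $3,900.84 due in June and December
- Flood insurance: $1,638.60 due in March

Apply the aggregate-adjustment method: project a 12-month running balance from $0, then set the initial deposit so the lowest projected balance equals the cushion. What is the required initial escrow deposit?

Cushion = 2 × $1,796.80 = $3,593.60
Trial balance (start $0, +$1,796.80 each month, − disbursements):
  Dec: +$1,796.80 − $3,900.84 → -$2,104.04
  Jan: +$1,796.80 → -$307.24
  Feb: +$1,796.80 → $1,489.56
  Mar: +$1,796.80 − $1,638.60 → $1,647.76
  Apr: +$1,796.80 → $3,444.56
  May: +$1,796.80 → $5,241.36
  Jun: +$1,796.80 − $3,900.84 → $3,137.32
  Jul: +$1,796.80 → $4,934.12
  Aug: +$1,796.80 → $6,730.92
  Sep: +$1,796.80 → $8,527.72
  Oct: +$1,796.80 → $10,324.52
  Nov: +$1,796.80 − $12,121.32 → $0.00
Lowest trial balance = -$2,104.04 (Dec)
Initial deposit = cushion − low point = $3,593.60 − (-$2,104.04) = $5,697.64

$5,697.64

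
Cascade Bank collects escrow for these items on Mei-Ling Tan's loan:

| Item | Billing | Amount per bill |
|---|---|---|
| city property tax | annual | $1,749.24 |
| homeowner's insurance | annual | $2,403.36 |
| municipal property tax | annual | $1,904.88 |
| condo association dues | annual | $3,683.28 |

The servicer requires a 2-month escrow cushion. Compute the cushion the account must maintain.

$1,623.46

City property tax: $1,749.24 annually
Homeowner's insurance: $2,403.36 annually
Municipal property tax: $1,904.88 annually
Condo association dues: $3,683.28 annually
Yearly total = $9,740.76
Per month = $9,740.76 / 12 = $811.73
Reserve = 2 × $811.73 = $1,623.46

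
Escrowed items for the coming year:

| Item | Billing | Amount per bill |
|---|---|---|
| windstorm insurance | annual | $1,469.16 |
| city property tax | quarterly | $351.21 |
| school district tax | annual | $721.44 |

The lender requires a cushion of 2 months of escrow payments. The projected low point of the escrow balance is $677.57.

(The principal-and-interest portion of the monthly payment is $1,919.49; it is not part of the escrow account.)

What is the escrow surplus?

$78.33

Windstorm insurance = $1,469.16 annually
City property tax = $351.21 × 4 = $1,404.84 annually
School district tax = $721.44 annually
Combined annual = $1,469.16 + $1,404.84 + $721.44 = $3,595.44
Monthly escrow = $3,595.44 ÷ 12 = $299.62
Cushion = 2 × $299.62 = $599.24
Surplus = $677.57 − $599.24 = $78.33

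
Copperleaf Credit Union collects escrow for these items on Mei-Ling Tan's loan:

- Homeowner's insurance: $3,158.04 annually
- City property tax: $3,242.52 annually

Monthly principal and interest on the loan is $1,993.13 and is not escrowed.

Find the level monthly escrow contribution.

Homeowner's insurance: $3,158.04
City property tax: $3,242.52
Total annual escrow = $3,158.04 + $3,242.52 = $6,400.56
Monthly escrow = $6,400.56 ÷ 12 = $533.38

$533.38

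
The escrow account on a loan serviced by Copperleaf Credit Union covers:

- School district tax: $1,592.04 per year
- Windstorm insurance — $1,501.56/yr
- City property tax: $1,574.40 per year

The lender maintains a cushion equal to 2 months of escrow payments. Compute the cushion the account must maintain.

School district tax = $1,592.04
Windstorm insurance = $1,501.56
City property tax = $1,574.40
Yearly total = $1,592.04 + $1,501.56 + $1,574.40 = $4,668.00
Monthly escrow = $4,668.00 ÷ 12 = $389.00
Required cushion = 2 × $389.00 = $778.00

$778.00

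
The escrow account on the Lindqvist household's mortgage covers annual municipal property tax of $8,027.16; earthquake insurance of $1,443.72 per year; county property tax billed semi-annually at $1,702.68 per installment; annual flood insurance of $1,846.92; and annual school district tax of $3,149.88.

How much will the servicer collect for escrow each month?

Municipal property tax: $8,027.16 per year
Earthquake insurance: $1,443.72 per year
County property tax: $1,702.68 × 2 = $3,405.36 per year
Flood insurance: $1,846.92 per year
School district tax: $3,149.88 per year
Combined annual = $17,873.04
Monthly = $17,873.04 ÷ 12 = $1,489.42

$1,489.42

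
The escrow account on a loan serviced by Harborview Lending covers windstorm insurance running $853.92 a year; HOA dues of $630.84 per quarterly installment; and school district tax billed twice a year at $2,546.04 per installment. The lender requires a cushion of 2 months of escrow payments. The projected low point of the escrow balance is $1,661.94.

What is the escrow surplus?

$250.38

Windstorm insurance: $853.92
HOA dues: $630.84 × 4 = $2,523.36
School district tax: $2,546.04 × 2 = $5,092.08
Combined annual = $853.92 + $2,523.36 + $5,092.08 = $8,469.36
Base monthly escrow = $8,469.36 / 12 = $705.78
Required reserve = 2 × $705.78 = $1,411.56
Excess over cushion: $1,661.94 − $1,411.56 = $250.38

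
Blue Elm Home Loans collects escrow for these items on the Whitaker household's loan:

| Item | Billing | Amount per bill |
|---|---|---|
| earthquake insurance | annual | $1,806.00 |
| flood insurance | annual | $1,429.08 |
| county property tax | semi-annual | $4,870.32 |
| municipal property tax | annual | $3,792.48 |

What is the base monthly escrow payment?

$1,397.35

Earthquake insurance — $1,806.00/yr
Flood insurance — $1,429.08/yr
County property tax — $4,870.32 × 2 = $9,740.64/yr
Municipal property tax — $3,792.48/yr
Annual escrow total = $1,806.00 + $1,429.08 + $9,740.64 + $3,792.48 = $16,768.20
Base monthly escrow = $16,768.20 / 12 = $1,397.35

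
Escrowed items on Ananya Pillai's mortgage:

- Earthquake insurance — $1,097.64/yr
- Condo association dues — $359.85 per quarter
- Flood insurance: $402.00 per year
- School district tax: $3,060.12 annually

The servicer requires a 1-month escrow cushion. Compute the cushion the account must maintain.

$499.93

Earthquake insurance: $1,097.64 per year
Condo association dues: $359.85 × 4 = $1,439.40 per year
Flood insurance: $402.00 per year
School district tax: $3,060.12 per year
Annual escrow total = $5,999.16
Per month = $5,999.16 ÷ 12 = $499.93
Reserve = 1 × $499.93 = $499.93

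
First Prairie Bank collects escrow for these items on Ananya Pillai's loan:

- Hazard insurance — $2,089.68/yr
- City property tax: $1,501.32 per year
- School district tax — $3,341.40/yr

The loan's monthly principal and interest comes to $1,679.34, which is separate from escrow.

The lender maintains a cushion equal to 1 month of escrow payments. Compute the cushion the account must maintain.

$577.70

Hazard insurance: $2,089.68 per year
City property tax: $1,501.32 per year
School district tax: $3,341.40 per year
Combined annual = $6,932.40
Monthly = $6,932.40 / 12 = $577.70
Required cushion = 1 × $577.70 = $577.70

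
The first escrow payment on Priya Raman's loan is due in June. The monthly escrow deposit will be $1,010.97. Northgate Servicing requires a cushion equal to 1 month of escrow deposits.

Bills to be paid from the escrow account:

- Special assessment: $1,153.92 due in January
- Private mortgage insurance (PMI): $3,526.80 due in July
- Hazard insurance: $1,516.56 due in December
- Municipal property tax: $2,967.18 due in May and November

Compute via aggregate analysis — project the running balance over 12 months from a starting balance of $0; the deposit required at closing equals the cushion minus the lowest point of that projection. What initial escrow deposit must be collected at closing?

Cushion = 1 × $1,010.97 = $1,010.97
Trial balance (start $0, +$1,010.97 each month, − disbursements):
  Jun: +$1,010.97 → $1,010.97
  Jul: +$1,010.97 − $3,526.80 → -$1,504.86
  Aug: +$1,010.97 → -$493.89
  Sep: +$1,010.97 → $517.08
  Oct: +$1,010.97 → $1,528.05
  Nov: +$1,010.97 − $2,967.18 → -$428.16
  Dec: +$1,010.97 − $1,516.56 → -$933.75
  Jan: +$1,010.97 − $1,153.92 → -$1,076.70
  Feb: +$1,010.97 → -$65.73
  Mar: +$1,010.97 → $945.24
  Apr: +$1,010.97 → $1,956.21
  May: +$1,010.97 − $2,967.18 → $0.00
Lowest trial balance = -$1,504.86 (Jul)
Initial deposit = cushion − low point = $1,010.97 − (-$1,504.86) = $2,515.83

$2,515.83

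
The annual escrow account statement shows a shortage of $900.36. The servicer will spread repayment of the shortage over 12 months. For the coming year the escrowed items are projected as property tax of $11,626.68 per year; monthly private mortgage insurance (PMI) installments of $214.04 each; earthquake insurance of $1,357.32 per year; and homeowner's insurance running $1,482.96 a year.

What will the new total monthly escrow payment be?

$1,494.65

Property tax = $11,626.68
Private mortgage insurance (PMI) = $214.04 × 12 = $2,568.48
Earthquake insurance = $1,357.32
Homeowner's insurance = $1,482.96
Total annual escrow = $11,626.68 + $2,568.48 + $1,357.32 + $1,482.96 = $17,035.44
Per month = $17,035.44 ÷ 12 = $1,419.62
Shortage per month = $900.36 / 12 = $75.03
New monthly escrow = $1,419.62 + $75.03 = $1,494.65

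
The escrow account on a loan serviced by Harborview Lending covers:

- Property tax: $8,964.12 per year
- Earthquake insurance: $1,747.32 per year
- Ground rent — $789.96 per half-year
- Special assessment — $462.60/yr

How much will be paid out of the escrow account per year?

Property tax = $8,964.12
Earthquake insurance = $1,747.32
Ground rent = $789.96 × 2 = $1,579.92
Special assessment = $462.60
Total annual escrow = $8,964.12 + $1,747.32 + $1,579.92 + $462.60 = $12,753.96

$12,753.96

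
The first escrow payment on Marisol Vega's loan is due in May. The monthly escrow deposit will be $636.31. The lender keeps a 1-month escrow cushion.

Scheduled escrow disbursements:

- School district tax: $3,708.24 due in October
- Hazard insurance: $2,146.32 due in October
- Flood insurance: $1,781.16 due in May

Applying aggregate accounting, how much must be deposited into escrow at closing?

$4,454.17

Cushion = 1 × $636.31 = $636.31
Trial balance (start $0, +$636.31 each month, − disbursements):
  May: +$636.31 − $1,781.16 → -$1,144.85
  Jun: +$636.31 → -$508.54
  Jul: +$636.31 → $127.77
  Aug: +$636.31 → $764.08
  Sep: +$636.31 → $1,400.39
  Oct: +$636.31 − $5,854.56 → -$3,817.86
  Nov: +$636.31 → -$3,181.55
  Dec: +$636.31 → -$2,545.24
  Jan: +$636.31 → -$1,908.93
  Feb: +$636.31 → -$1,272.62
  Mar: +$636.31 → -$636.31
  Apr: +$636.31 → $0.00
Lowest trial balance = -$3,817.86 (Oct)
Initial deposit = cushion − low point = $636.31 − (-$3,817.86) = $4,454.17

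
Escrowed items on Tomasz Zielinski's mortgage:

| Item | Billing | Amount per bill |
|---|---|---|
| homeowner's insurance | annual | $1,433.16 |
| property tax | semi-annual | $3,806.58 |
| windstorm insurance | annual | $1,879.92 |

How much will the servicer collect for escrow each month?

$910.52

Homeowner's insurance: $1,433.16 annually
Property tax: $3,806.58 × 2 = $7,613.16 annually
Windstorm insurance: $1,879.92 annually
Total annual escrow = $1,433.16 + $7,613.16 + $1,879.92 = $10,926.24
Base monthly escrow = $10,926.24 / 12 = $910.52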